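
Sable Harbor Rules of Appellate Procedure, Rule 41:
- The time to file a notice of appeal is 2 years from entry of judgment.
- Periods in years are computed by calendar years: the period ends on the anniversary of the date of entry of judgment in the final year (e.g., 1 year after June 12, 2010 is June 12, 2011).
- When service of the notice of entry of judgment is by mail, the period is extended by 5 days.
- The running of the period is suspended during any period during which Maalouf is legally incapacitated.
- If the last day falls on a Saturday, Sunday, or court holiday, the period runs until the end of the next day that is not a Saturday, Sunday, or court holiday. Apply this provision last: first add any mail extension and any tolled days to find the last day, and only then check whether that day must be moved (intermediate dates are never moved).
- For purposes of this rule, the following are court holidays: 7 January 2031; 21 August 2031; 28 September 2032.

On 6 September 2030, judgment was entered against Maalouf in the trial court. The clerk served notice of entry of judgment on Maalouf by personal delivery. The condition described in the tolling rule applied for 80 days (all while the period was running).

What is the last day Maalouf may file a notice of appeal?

November 25, 2032

2 years after 6 September 2030 is September 6, 2032.
Service was not by mail, so no mail extension applies.
Tolling adds 80 days: September 6, 2032 + 80 days = November 25, 2032.
November 25, 2032 is a Thursday and not a court holiday, so no extension applies.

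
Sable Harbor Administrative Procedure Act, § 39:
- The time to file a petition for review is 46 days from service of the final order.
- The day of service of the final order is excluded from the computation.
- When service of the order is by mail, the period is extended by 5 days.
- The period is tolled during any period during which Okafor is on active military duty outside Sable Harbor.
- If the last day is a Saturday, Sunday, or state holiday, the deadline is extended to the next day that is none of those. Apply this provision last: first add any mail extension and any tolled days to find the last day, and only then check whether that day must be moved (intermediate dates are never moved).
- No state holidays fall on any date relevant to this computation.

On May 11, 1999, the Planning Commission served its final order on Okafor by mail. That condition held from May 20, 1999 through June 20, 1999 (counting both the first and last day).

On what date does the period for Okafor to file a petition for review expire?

46 days after May 11, 1999 is June 26, 1999.
Service was by mail, adding 5 days: June 26, 1999 + 5 days = July 1, 1999.
From May 20, 1999 through June 20, 1999 inclusive is 32 days; tolling adds 32 days: July 1, 1999 + 32 days = August 2, 1999.
August 2, 1999 is a Monday and not a state holiday, so no extension applies.

August 2, 1999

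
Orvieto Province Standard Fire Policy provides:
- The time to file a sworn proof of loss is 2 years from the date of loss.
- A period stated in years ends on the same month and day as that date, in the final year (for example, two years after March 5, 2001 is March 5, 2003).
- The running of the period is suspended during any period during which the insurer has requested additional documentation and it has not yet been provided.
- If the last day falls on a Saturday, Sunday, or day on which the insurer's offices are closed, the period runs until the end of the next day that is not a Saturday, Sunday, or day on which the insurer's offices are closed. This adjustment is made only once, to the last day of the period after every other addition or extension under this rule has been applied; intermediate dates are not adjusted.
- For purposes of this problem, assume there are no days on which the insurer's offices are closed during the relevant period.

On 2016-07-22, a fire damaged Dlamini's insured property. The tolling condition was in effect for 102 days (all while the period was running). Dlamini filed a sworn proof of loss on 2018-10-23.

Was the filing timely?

2 years after 2016-07-22 is July 22, 2018.
Tolling adds 102 days: July 22, 2018 + 102 days = November 1, 2018.
November 1, 2018 is a Thursday and not a day on which the insurer's offices are closed, so no extension applies.
The deadline is November 1, 2018; the filing on October 23, 2018 is on or before that date.

Yes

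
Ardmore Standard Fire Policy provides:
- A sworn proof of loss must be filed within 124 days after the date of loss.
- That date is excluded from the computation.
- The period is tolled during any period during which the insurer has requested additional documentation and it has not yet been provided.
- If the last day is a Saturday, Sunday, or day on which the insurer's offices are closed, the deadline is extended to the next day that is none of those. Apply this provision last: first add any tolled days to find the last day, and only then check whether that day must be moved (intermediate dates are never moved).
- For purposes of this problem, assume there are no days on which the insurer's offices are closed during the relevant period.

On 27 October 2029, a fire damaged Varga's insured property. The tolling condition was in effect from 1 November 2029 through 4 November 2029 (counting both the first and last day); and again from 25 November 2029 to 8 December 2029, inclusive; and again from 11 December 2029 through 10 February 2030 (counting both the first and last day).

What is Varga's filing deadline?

May 20, 2030

124 days after 27 October 2029 is February 28, 2030.
From November 1, 2029 through November 4, 2029 inclusive is 4 days; tolling adds 4 days: February 28, 2030 + 4 days = March 4, 2030.
From November 25, 2029 through December 8, 2029 inclusive is 14 days; tolling adds 14 days: March 4, 2030 + 14 days = March 18, 2030.
From December 11, 2029 through February 10, 2030 inclusive is 62 days; tolling adds 62 days: March 18, 2030 + 62 days = May 19, 2030.
May 19, 2030 is Sunday. The next qualifying day is May 20, 2030.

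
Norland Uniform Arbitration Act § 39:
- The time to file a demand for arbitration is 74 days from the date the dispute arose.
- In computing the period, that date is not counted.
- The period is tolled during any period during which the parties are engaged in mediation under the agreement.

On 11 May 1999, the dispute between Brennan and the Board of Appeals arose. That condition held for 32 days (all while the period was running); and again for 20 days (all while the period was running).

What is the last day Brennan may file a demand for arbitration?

74 days after 11 May 1999 is July 24, 1999.
Tolling adds 32 days: July 24, 1999 + 32 days = August 25, 1999.
Tolling adds 20 days: August 25, 1999 + 20 days = September 14, 1999.

September 14, 1999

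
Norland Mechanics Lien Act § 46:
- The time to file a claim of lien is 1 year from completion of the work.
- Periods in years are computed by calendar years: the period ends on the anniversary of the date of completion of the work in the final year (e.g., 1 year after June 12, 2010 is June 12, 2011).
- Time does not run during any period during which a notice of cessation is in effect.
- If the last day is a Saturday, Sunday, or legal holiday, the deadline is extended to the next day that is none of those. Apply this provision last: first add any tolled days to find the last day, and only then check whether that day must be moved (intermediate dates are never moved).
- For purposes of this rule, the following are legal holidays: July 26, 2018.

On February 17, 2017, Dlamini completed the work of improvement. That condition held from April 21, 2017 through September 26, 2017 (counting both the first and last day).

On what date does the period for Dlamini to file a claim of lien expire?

1 year after February 17, 2017 is February 17, 2018.
From April 21, 2017 through September 26, 2017 inclusive is 159 days; tolling adds 159 days: February 17, 2018 + 159 days = July 26, 2018.
July 26, 2018 is a listed holiday. The next qualifying day is July 27, 2018.

July 27, 2018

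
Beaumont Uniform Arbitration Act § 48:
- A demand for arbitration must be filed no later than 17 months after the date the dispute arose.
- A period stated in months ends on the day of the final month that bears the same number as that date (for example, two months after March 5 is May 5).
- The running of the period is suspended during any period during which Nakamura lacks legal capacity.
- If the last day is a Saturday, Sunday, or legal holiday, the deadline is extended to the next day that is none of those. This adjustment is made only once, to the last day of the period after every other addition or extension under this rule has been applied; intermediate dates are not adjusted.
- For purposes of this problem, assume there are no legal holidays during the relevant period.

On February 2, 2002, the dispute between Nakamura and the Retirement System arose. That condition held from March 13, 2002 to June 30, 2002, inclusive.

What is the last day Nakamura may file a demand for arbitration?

October 20, 2003

17 months after February 2, 2002 is July 2, 2003.
From March 13, 2002 through June 30, 2002 inclusive is 110 days; tolling adds 110 days: July 2, 2003 + 110 days = October 20, 2003.
October 20, 2003 is a Monday and not a legal holiday, so no extension applies.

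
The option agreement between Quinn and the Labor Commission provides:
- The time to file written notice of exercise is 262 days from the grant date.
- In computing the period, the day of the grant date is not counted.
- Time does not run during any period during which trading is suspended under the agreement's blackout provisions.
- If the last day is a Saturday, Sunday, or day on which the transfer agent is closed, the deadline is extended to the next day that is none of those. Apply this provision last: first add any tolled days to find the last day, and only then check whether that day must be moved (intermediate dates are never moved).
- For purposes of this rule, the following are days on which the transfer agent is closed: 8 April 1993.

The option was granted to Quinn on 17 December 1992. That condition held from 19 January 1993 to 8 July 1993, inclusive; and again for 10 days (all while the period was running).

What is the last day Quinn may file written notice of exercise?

262 days after 17 December 1992 is September 5, 1993.
From January 19, 1993 through July 8, 1993 inclusive is 171 days; tolling adds 171 days: September 5, 1993 + 171 days = February 23, 1994.
Tolling adds 10 days: February 23, 1994 + 10 days = March 5, 1994.
March 5, 1994 is Saturday; March 6, 1994 is Sunday. The next qualifying day is March 7, 1994.

March 7, 1994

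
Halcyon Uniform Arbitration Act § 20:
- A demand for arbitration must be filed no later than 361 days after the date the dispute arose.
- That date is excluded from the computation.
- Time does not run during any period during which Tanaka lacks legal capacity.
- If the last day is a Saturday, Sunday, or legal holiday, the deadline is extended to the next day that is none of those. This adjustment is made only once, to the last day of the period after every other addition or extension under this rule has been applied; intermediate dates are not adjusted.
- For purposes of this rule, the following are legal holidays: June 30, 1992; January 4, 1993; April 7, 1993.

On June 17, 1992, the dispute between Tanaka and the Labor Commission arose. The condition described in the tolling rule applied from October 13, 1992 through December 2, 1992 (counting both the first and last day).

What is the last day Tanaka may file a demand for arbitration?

August 3, 1993

361 days after June 17, 1992 is June 13, 1993.
From October 13, 1992 through December 2, 1992 inclusive is 51 days; tolling adds 51 days: June 13, 1993 + 51 days = August 3, 1993.
August 3, 1993 is a Tuesday and not a legal holiday, so no extension applies.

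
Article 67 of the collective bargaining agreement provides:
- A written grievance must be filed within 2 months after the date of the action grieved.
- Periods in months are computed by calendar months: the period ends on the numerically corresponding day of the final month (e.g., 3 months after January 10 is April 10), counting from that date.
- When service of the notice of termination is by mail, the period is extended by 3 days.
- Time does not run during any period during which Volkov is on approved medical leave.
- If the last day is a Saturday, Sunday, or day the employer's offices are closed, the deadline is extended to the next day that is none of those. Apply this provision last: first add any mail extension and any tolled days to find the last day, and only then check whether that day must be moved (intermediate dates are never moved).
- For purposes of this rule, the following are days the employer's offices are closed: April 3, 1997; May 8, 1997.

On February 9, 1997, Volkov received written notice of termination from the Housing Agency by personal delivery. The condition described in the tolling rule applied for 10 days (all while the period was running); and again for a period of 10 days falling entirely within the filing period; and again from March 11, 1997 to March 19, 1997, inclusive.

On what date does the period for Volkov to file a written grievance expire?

May 9, 1997

2 months after February 9, 1997 is April 9, 1997.
Service was not by mail, so no mail extension applies.
Tolling adds 10 days: April 9, 1997 + 10 days = April 19, 1997.
Tolling adds 10 days: April 19, 1997 + 10 days = April 29, 1997.
From March 11, 1997 through March 19, 1997 inclusive is 9 days; tolling adds 9 days: April 29, 1997 + 9 days = May 8, 1997.
May 8, 1997 is a listed holiday. The next qualifying day is May 9, 1997.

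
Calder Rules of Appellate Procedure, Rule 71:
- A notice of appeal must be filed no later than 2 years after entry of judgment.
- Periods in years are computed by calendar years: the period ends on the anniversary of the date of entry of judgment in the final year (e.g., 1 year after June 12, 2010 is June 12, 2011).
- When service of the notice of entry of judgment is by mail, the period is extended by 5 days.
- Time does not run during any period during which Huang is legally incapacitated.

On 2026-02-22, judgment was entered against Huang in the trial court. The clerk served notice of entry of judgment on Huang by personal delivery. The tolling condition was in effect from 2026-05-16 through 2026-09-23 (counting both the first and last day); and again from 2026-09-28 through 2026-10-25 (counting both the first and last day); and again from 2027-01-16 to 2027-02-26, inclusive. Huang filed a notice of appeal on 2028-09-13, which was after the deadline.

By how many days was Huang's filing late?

3 days

2 years after 2026-02-22 is February 22, 2028.
Service was not by mail, so no mail extension applies.
From May 16, 2026 through September 23, 2026 inclusive is 131 days; tolling adds 131 days: February 22, 2028 + 131 days = July 2, 2028.
From September 28, 2026 through October 25, 2026 inclusive is 28 days; tolling adds 28 days: July 2, 2028 + 28 days = July 30, 2028.
From January 16, 2027 through February 26, 2027 inclusive is 42 days; tolling adds 42 days: July 30, 2028 + 42 days = September 10, 2028.
The deadline is September 10, 2028; from September 10, 2028 to September 13, 2028 is 3 days.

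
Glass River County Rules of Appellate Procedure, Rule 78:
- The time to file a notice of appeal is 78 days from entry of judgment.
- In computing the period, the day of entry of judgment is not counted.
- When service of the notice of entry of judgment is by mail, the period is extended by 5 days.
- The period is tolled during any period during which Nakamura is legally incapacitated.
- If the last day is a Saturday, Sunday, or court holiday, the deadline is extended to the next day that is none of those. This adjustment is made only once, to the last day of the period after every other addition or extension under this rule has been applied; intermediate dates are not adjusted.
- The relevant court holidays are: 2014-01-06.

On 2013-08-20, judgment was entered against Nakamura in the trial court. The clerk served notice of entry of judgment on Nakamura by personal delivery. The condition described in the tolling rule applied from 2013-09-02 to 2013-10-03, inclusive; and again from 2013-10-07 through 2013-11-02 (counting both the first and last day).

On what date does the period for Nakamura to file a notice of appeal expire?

78 days after 2013-08-20 is November 6, 2013.
Service was not by mail, so no mail extension applies.
From September 2, 2013 through October 3, 2013 inclusive is 32 days; tolling adds 32 days: November 6, 2013 + 32 days = December 8, 2013.
From October 7, 2013 through November 2, 2013 inclusive is 27 days; tolling adds 27 days: December 8, 2013 + 27 days = January 4, 2014.
January 4, 2014 is Saturday; January 5, 2014 is Sunday; January 6, 2014 is a listed holiday. The next qualifying day is January 7, 2014.

January 7, 2014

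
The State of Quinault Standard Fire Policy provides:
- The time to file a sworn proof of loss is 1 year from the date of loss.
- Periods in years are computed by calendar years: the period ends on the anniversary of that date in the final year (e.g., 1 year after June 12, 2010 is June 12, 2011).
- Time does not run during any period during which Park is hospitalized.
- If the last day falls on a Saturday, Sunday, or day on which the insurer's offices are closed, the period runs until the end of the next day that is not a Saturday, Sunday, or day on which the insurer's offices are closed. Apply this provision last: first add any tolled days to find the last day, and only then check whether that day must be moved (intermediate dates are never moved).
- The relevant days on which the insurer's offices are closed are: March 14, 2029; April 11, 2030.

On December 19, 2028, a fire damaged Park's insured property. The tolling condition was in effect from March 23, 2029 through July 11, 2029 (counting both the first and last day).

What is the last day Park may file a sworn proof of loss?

1 year after December 19, 2028 is December 19, 2029.
From March 23, 2029 through July 11, 2029 inclusive is 111 days; tolling adds 111 days: December 19, 2029 + 111 days = April 9, 2030.
April 9, 2030 is a Tuesday and not a day on which the insurer's offices are closed, so no extension applies.

April 9, 2030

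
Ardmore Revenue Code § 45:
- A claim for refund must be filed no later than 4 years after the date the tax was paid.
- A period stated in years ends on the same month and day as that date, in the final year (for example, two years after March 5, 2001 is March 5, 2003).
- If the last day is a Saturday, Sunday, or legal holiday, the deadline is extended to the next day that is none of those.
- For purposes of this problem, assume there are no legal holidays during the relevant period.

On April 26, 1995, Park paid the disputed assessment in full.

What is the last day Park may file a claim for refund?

April 26, 1999

4 years after April 26, 1995 is April 26, 1999.
April 26, 1999 is a Monday and not a legal holiday, so no extension applies.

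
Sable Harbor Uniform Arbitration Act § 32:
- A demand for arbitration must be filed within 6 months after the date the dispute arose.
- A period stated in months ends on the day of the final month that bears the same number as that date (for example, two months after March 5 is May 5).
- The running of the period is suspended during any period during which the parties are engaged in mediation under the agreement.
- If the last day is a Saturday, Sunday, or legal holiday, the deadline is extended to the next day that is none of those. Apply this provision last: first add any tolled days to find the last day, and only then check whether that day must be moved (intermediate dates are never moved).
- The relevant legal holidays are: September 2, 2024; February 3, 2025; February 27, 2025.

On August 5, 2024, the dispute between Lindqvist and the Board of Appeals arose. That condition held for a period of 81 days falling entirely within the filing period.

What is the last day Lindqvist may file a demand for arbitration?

6 months after August 5, 2024 is February 5, 2025.
Tolling adds 81 days: February 5, 2025 + 81 days = April 27, 2025.
April 27, 2025 is Sunday. The next qualifying day is April 28, 2025.

April 28, 2025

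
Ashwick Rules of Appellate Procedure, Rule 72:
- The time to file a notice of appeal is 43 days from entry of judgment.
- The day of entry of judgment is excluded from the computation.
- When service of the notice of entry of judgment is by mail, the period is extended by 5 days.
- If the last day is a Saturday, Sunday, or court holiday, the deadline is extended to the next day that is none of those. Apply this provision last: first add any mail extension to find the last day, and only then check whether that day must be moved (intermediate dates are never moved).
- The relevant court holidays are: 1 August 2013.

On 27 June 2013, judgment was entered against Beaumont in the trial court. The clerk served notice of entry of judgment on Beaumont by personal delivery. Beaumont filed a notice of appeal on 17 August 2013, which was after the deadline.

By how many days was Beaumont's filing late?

8 days

43 days after 27 June 2013 is August 9, 2013.
Service was not by mail, so no mail extension applies.
August 9, 2013 is a Friday and not a court holiday, so no extension applies.
The deadline is August 9, 2013; from August 9, 2013 to August 17, 2013 is 8 days.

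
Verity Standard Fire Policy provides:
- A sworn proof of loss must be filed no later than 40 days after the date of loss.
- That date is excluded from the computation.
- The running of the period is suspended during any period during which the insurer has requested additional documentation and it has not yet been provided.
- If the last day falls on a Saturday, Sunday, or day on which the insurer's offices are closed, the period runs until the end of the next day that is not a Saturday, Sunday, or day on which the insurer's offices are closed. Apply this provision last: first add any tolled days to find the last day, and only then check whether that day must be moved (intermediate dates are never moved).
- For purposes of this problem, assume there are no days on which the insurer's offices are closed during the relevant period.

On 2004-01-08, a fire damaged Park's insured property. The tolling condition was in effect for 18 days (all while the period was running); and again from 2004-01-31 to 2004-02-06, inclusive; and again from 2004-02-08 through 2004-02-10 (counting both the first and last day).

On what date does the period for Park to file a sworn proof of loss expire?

March 16, 2004

40 days after 2004-01-08 is February 17, 2004.
Tolling adds 18 days: February 17, 2004 + 18 days = March 6, 2004.
From January 31, 2004 through February 6, 2004 inclusive is 7 days; tolling adds 7 days: March 6, 2004 + 7 days = March 13, 2004.
From February 8, 2004 through February 10, 2004 inclusive is 3 days; tolling adds 3 days: March 13, 2004 + 3 days = March 16, 2004.
March 16, 2004 is a Tuesday and not a day on which the insurer's offices are closed, so no extension applies.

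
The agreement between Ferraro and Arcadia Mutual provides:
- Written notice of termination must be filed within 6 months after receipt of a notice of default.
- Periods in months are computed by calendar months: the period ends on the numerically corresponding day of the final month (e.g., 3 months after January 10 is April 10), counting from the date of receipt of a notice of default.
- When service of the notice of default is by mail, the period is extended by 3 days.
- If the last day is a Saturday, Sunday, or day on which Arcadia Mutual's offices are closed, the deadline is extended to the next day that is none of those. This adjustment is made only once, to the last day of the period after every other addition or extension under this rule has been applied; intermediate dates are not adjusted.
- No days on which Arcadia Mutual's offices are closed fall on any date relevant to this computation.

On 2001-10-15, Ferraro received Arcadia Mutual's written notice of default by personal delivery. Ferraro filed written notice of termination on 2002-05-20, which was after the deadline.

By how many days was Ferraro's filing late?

6 months after 2001-10-15 is April 15, 2002.
Service was not by mail, so no mail extension applies.
April 15, 2002 is a Monday and not a day on which Arcadia Mutual's offices are closed, so no extension applies.
The deadline is April 15, 2002; from April 15, 2002 to May 20, 2002 is 35 days.

35 days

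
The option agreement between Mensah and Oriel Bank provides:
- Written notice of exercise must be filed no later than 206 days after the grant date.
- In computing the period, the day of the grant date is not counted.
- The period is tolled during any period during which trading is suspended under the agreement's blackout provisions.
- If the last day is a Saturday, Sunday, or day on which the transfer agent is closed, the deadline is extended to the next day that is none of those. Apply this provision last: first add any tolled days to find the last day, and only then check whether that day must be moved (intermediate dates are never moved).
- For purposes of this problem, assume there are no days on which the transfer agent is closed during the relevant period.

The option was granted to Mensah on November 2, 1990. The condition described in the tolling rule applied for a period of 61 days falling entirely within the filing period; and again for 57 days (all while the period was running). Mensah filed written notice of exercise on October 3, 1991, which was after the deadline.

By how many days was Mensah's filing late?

10 days

206 days after November 2, 1990 is May 27, 1991.
Tolling adds 61 days: May 27, 1991 + 61 days = July 27, 1991.
Tolling adds 57 days: July 27, 1991 + 57 days = September 22, 1991.
September 22, 1991 is Sunday. The next qualifying day is September 23, 1991.
The deadline is September 23, 1991; from September 23, 1991 to October 3, 1991 is 10 days.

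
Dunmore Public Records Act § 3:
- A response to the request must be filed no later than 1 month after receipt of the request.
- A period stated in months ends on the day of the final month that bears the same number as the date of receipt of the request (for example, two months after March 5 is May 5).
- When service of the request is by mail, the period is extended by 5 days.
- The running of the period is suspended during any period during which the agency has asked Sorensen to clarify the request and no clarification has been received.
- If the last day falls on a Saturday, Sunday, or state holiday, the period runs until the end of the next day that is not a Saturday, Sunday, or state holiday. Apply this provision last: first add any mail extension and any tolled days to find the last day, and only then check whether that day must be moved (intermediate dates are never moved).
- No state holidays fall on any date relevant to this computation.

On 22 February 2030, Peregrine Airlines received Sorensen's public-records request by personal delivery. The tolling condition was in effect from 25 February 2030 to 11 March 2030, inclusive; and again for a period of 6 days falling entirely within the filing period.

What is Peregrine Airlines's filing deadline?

1 month after 22 February 2030 is March 22, 2030.
Service was not by mail, so no mail extension applies.
From February 25, 2030 through March 11, 2030 inclusive is 15 days; tolling adds 15 days: March 22, 2030 + 15 days = April 6, 2030.
Tolling adds 6 days: April 6, 2030 + 6 days = April 12, 2030.
April 12, 2030 is a Friday and not a state holiday, so no extension applies.

April 12, 2030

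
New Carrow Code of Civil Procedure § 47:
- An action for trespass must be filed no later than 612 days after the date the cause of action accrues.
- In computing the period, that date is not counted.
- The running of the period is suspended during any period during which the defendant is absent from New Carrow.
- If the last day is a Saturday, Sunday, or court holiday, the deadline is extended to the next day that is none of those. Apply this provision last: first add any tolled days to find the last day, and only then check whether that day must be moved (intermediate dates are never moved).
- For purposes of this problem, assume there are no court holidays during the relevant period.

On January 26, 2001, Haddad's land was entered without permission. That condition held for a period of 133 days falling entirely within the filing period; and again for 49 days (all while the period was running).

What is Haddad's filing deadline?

March 31, 2003

612 days after January 26, 2001 is September 30, 2002.
Tolling adds 133 days: September 30, 2002 + 133 days = February 10, 2003.
Tolling adds 49 days: February 10, 2003 + 49 days = March 31, 2003.
March 31, 2003 is a Monday and not a court holiday, so no extension applies.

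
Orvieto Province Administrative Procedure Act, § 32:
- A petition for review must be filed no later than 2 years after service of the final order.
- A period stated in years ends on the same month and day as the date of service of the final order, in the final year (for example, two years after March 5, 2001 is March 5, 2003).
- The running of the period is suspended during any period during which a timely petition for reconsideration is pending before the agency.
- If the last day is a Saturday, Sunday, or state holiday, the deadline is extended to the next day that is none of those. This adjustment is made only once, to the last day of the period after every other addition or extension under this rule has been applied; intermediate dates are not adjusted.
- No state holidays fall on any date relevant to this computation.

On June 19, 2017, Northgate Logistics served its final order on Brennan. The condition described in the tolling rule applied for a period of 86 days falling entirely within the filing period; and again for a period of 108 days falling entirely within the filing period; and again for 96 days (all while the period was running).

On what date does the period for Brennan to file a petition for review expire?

2 years after June 19, 2017 is June 19, 2019.
Tolling adds 86 days: June 19, 2019 + 86 days = September 13, 2019.
Tolling adds 108 days: September 13, 2019 + 108 days = December 30, 2019.
Tolling adds 96 days: December 30, 2019 + 96 days = April 4, 2020.
April 4, 2020 is Saturday; April 5, 2020 is Sunday. The next qualifying day is April 6, 2020.

April 6, 2020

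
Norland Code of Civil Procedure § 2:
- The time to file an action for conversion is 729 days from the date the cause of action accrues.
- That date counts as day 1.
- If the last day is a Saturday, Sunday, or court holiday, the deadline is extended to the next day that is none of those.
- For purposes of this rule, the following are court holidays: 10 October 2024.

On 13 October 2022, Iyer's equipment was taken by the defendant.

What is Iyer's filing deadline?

October 11, 2024

Counting 13 October 2022 as day 1, day 729 is October 10, 2024.
October 10, 2024 is a listed holiday. The next qualifying day is October 11, 2024.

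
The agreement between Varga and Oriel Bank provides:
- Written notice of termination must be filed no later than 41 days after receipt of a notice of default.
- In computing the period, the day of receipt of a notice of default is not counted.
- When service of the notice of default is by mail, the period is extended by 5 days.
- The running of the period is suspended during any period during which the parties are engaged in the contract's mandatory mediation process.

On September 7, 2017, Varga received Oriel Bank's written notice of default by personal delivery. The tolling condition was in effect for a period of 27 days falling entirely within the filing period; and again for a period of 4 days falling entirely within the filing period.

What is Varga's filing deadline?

41 days after September 7, 2017 is October 18, 2017.
Service was not by mail, so no mail extension applies.
Tolling adds 27 days: October 18, 2017 + 27 days = November 14, 2017.
Tolling adds 4 days: November 14, 2017 + 4 days = November 18, 2017.

November 18, 2017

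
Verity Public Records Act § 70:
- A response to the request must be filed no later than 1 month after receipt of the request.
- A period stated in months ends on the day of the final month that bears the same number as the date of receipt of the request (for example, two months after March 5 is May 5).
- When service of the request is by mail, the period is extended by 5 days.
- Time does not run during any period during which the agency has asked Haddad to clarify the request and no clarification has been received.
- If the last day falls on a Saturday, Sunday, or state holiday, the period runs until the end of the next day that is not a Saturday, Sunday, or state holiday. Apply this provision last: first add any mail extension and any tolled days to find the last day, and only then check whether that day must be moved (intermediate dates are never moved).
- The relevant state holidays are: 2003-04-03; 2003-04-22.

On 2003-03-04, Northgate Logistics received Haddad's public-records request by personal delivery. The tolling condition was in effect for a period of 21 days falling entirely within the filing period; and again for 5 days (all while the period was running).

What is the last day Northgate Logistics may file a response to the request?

April 30, 2003

1 month after 2003-03-04 is April 4, 2003.
Service was not by mail, so no mail extension applies.
Tolling adds 21 days: April 4, 2003 + 21 days = April 25, 2003.
Tolling adds 5 days: April 25, 2003 + 5 days = April 30, 2003.
April 30, 2003 is a Wednesday and not a state holiday, so no extension applies.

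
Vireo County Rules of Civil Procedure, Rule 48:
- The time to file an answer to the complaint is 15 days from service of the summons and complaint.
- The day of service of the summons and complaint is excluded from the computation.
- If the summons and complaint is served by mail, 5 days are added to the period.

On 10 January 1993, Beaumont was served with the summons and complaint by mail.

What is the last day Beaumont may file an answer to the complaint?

January 30, 1993

15 days after 10 January 1993 is January 25, 1993.
Service was by mail, adding 5 days: January 25, 1993 + 5 days = January 30, 1993.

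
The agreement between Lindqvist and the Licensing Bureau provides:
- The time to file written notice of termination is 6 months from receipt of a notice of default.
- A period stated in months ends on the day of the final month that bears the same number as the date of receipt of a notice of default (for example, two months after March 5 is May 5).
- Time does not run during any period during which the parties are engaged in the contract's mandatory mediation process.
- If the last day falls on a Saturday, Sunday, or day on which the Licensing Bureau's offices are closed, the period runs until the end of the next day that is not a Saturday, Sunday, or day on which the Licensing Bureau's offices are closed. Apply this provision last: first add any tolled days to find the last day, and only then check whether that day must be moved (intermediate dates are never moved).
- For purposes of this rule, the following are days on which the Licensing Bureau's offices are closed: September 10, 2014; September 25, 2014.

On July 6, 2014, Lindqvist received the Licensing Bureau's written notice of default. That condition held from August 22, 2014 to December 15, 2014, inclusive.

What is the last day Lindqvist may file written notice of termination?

May 4, 2015

6 months after July 6, 2014 is January 6, 2015.
From August 22, 2014 through December 15, 2014 inclusive is 116 days; tolling adds 116 days: January 6, 2015 + 116 days = May 2, 2015.
May 2, 2015 is Saturday; May 3, 2015 is Sunday. The next qualifying day is May 4, 2015.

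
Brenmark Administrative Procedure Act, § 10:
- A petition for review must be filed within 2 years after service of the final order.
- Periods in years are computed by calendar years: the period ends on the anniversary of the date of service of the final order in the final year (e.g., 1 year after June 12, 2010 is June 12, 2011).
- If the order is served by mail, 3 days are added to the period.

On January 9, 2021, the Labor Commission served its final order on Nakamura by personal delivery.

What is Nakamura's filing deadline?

January 9, 2023

2 years after January 9, 2021 is January 9, 2023.
Service was not by mail, so no mail extension applies.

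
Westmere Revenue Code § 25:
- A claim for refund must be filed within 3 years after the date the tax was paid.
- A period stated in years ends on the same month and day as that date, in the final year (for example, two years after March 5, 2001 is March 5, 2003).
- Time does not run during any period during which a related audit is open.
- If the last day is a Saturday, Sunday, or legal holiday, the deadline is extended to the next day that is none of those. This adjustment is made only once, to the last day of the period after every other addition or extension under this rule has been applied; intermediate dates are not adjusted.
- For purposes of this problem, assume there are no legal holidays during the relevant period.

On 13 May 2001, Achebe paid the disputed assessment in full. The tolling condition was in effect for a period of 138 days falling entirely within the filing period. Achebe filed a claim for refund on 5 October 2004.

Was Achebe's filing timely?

No

3 years after 13 May 2001 is May 13, 2004.
Tolling adds 138 days: May 13, 2004 + 138 days = September 28, 2004.
September 28, 2004 is a Tuesday and not a legal holiday, so no extension applies.
The deadline is September 28, 2004; the filing on October 5, 2004 is after that date.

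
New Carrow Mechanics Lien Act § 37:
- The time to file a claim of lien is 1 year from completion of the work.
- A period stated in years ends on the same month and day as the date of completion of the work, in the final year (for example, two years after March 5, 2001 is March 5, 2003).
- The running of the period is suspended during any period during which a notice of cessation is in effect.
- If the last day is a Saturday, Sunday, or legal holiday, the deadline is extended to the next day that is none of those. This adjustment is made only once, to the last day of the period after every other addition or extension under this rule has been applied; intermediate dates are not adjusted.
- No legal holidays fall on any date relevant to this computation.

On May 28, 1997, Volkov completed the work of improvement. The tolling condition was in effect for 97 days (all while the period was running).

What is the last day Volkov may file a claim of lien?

1 year after May 28, 1997 is May 28, 1998.
Tolling adds 97 days: May 28, 1998 + 97 days = September 2, 1998.
September 2, 1998 is a Wednesday and not a legal holiday, so no extension applies.

September 2, 1998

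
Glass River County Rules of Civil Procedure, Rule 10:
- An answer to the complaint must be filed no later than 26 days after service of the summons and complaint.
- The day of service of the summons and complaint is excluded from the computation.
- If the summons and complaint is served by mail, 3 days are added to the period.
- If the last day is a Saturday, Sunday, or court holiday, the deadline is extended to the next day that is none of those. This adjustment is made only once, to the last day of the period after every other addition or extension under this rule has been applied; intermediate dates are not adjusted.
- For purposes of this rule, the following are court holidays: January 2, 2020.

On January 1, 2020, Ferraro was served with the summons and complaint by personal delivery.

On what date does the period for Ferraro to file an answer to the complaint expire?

26 days after January 1, 2020 is January 27, 2020.
Service was not by mail, so no mail extension applies.
January 27, 2020 is a Monday and not a court holiday, so no extension applies.

January 27, 2020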